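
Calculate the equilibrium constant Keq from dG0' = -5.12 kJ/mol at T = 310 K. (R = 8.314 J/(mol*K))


Keq = exp(-dG0 * 1000 / (R * T))
Keq = exp(-(-5.12) * 1000 / (8.314 * 310))
Keq = 7.2903

7.2903


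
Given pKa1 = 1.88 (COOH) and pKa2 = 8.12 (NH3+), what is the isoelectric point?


pI = (pKa1 + pKa2) / 2
pI = (1.88 + 8.12) / 2
pI = 5.0

5.0


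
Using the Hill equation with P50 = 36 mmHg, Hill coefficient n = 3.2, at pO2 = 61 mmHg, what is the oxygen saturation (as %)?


Y = pO2^n / (P50^n + pO2^n)
Y = 61^3.2 / (36^3.2 + 61^3.2)
Y = 84.39%

84.39%


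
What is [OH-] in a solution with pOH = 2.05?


[OH-] = 10^(-pOH)
[OH-] = 10^(-2.05)
[OH-] = 0.0089 M

0.0089 M


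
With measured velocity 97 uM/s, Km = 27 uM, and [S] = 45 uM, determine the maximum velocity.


Vmax = v * (Km + [S]) / [S]
Vmax = 97 * (27 + 45) / 45
Vmax = 155.2 uM/s

155.2 uM/s


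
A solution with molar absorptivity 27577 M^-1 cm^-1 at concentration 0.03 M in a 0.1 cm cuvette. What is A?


A = epsilon * c * l
A = 27577 * 0.03 * 0.1
A = 82.731

82.731


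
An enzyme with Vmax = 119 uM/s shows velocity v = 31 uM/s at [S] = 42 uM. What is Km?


Km = [S] * (Vmax - v) / v
Km = 42 * (119 - 31) / 31
Km = 119.2258 uM

119.2258 uM


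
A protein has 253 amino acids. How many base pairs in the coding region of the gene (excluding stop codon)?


Each amino acid = 1 codon = 3 bp
bp = 253 * 3 = 759 bp

759 bp


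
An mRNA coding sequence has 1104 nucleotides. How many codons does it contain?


codons = nucleotides / 3
codons = 1104 / 3 = 368

368


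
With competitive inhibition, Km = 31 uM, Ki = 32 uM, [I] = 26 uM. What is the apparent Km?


Km_app = Km * (1 + [I]/Ki)
Km_app = 31 * (1 + 26/32)
Km_app = 56.1875 uM

56.1875 uM


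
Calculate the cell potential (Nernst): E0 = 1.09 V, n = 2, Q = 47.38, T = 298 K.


E = E0 - (RT/nF) * ln(Q)
E = 1.09 - (8.314 * 298 / (2 * 96485)) * ln(47.38)
E = 1.0405 V

1.0405 V


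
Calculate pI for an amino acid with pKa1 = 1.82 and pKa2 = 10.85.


pI = (pKa1 + pKa2) / 2
pI = (1.82 + 10.85) / 2
pI = 6.335

6.335


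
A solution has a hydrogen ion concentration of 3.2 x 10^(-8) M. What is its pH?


pH = -log10([H+])
pH = -log10(3.2 x 10^(-8))
pH = 7.4949

7.4949


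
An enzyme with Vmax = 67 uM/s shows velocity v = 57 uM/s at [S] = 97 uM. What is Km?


Km = [S] * (Vmax - v) / v
Km = 97 * (67 - 57) / 57
Km = 17.0175 uM

17.0175 uM


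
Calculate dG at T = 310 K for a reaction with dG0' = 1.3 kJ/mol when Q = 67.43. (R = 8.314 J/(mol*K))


dG = dG0' + RT * ln(Q) / 1000
dG = 1.3 + 8.314 * 310 * ln(67.43) / 1000
dG = 12.1534 kJ/mol

12.1534 kJ/mol


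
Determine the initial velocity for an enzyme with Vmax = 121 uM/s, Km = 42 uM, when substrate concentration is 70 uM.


v = Vmax * [S] / (Km + [S])
v = 121 * 70 / (42 + 70)
v = 75.625 uM/s

75.625 uM/s


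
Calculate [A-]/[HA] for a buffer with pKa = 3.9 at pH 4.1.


[A-]/[HA] = 10^(pH - pKa)
= 10^(4.1 - 3.9)
= 1.5849

1.5849


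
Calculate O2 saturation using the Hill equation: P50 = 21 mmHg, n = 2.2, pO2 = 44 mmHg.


Y = pO2^n / (P50^n + pO2^n)
Y = 44^2.2 / (21^2.2 + 44^2.2)
Y = 83.58%

83.58%


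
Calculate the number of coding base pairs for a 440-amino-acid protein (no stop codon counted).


Each amino acid = 1 codon = 3 bp
bp = 440 * 3 = 1320 bp

1320 bp


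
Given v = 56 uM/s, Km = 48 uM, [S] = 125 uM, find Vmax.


Vmax = v * (Km + [S]) / [S]
Vmax = 56 * (48 + 125) / 125
Vmax = 77.504 uM/s

77.504 uM/s


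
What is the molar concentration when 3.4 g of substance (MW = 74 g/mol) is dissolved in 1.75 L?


C = (mass / MW) / volume
C = (3.4 / 74) / 1.75
C = 0.0263 M

0.0263 M


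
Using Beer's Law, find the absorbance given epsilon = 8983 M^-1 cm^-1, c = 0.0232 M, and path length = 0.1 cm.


A = epsilon * c * l
A = 8983 * 0.0232 * 0.1
A = 20.8406

20.8406


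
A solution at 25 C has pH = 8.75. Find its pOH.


pOH = 14 - pH
pOH = 14 - 8.75
pOH = 5.25

5.25


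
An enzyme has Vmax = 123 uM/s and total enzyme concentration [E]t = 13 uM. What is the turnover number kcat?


kcat = Vmax / [E]t
kcat = 123 / 13
kcat = 9.4615 s^-1

9.4615 s^-1


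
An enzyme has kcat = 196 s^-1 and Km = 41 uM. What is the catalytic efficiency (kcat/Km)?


Catalytic efficiency = kcat / Km
= 196 / 41
= 4.7805 uM^-1*s^-1

4.7805 uM^-1*s^-1


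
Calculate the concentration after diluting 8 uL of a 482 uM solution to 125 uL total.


C2 = C1 * V1 / V2
C2 = 482 * 8 / 125
C2 = 30.848 uM

30.848 uM


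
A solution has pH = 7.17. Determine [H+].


[H+] = 10^(-pH)
[H+] = 10^(-7.17)
[H+] = 6.761e-08 M

6.761e-08 M


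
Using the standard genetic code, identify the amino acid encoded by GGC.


Standard genetic code lookup.
Codon GGC -> Gly

Gly


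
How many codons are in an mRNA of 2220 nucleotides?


codons = nucleotides / 3
codons = 2220 / 3 = 740

740


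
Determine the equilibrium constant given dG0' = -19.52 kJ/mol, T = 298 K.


Keq = exp(-dG0 * 1000 / (R * T))
Keq = exp(-(-19.52) * 1000 / (8.314 * 298))
Keq = 2640.3882

2640.3882


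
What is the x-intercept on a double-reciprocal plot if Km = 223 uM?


x-intercept = -1/Km
= -1/223
= -0.0045 1/uM

-0.0045 1/uM


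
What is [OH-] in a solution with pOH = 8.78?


[OH-] = 10^(-pOH)
[OH-] = 10^(-8.78)
[OH-] = 1.660e-09 M

1.660e-09 M


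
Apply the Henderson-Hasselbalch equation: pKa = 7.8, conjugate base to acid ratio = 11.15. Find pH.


pH = pKa + log10([A-]/[HA])
pH = 7.8 + log10(11.15)
pH = 8.8473

8.8473


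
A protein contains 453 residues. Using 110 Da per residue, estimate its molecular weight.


MW = n_residues * 110 Da
MW = 453 * 110
MW = 49830 Da

49830 Da


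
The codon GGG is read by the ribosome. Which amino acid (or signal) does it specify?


Standard genetic code lookup.
Codon GGG -> Gly

Gly


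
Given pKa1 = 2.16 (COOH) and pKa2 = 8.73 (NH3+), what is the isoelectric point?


pI = (pKa1 + pKa2) / 2
pI = (2.16 + 8.73) / 2
pI = 5.445

5.445


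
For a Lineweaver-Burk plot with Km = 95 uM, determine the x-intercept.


x-intercept = -1/Km
= -1/95
= -0.0105 1/uM

-0.0105 1/uM


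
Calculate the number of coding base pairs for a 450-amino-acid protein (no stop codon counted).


Each amino acid = 1 codon = 3 bp
bp = 450 * 3 = 1350 bp

1350 bp


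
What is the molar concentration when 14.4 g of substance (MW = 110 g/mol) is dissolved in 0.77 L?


C = (mass / MW) / volume
C = (14.4 / 110) / 0.77
C = 0.17 M

0.17 M


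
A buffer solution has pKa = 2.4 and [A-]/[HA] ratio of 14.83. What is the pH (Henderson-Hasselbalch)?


pH = pKa + log10([A-]/[HA])
pH = 2.4 + log10(14.83)
pH = 3.5711

3.5711


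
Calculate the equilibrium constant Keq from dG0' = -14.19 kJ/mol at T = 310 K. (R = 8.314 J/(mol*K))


Keq = exp(-dG0 * 1000 / (R * T))
Keq = exp(-(-14.19) * 1000 / (8.314 * 310))
Keq = 246.0848

246.0848


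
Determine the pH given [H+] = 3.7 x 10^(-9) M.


pH = -log10([H+])
pH = -log10(3.7 x 10^(-9))
pH = 8.4318

8.4318


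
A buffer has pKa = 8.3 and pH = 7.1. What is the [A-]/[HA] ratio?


[A-]/[HA] = 10^(pH - pKa)
= 10^(7.1 - 8.3)
= 0.0631

0.0631


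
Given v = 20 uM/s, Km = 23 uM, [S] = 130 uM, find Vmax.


Vmax = v * (Km + [S]) / [S]
Vmax = 20 * (23 + 130) / 130
Vmax = 23.5385 uM/s

23.5385 uM/s


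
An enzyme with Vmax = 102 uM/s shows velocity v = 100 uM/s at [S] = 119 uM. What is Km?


Km = [S] * (Vmax - v) / v
Km = 119 * (102 - 100) / 100
Km = 2.38 uM

2.38 uM


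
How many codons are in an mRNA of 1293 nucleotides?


codons = nucleotides / 3
codons = 1293 / 3 = 431

431


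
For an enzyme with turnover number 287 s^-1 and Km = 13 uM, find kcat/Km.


Catalytic efficiency = kcat / Km
= 287 / 13
= 22.0769 uM^-1*s^-1

22.0769 uM^-1*s^-1


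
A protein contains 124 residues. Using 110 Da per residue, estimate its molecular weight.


MW = n_residues * 110 Da
MW = 124 * 110
MW = 13640 Da

13640 Da


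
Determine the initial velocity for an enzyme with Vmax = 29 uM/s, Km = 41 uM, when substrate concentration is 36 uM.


v = Vmax * [S] / (Km + [S])
v = 29 * 36 / (41 + 36)
v = 13.5584 uM/s

13.5584 uM/s


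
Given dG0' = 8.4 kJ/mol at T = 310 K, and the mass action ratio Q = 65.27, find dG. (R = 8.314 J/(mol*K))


dG = dG0' + RT * ln(Q) / 1000
dG = 8.4 + 8.314 * 310 * ln(65.27) / 1000
dG = 19.1695 kJ/mol

19.1695 kJ/mol


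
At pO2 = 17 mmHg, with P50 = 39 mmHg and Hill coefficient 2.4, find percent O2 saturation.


Y = pO2^n / (P50^n + pO2^n)
Y = 17^2.4 / (39^2.4 + 17^2.4)
Y = 12.0%

12.0%


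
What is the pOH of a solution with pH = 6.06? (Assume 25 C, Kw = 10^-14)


pOH = 14 - pH
pOH = 14 - 6.06
pOH = 7.94

7.94


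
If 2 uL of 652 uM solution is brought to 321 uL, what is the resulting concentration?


C2 = C1 * V1 / V2
C2 = 652 * 2 / 321
C2 = 4.0623 uM

4.0623 uM


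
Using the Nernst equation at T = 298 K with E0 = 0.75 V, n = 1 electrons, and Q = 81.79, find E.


E = E0 - (RT/nF) * ln(Q)
E = 0.75 - (8.314 * 298 / (1 * 96485)) * ln(81.79)
E = 0.6369 V

0.6369 V


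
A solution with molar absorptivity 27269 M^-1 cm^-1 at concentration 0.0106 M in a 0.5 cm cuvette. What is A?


A = epsilon * c * l
A = 27269 * 0.0106 * 0.5
A = 144.5257

144.5257


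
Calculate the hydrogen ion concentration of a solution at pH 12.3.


[H+] = 10^(-pH)
[H+] = 10^(-12.3)
[H+] = 5.012e-13 M

5.012e-13 M


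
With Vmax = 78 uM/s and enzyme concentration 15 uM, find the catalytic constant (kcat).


kcat = Vmax / [E]t
kcat = 78 / 15
kcat = 5.2 s^-1

5.2 s^-1


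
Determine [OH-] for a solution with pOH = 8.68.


[OH-] = 10^(-pOH)
[OH-] = 10^(-8.68)
[OH-] = 2.089e-09 M

2.089e-09 M


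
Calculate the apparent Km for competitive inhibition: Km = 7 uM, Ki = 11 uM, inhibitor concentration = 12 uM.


Km_app = Km * (1 + [I]/Ki)
Km_app = 7 * (1 + 12/11)
Km_app = 14.6364 uM

14.6364 uM


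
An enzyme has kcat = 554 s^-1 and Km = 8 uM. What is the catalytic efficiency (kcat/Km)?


Catalytic efficiency = kcat / Km
= 554 / 8
= 69.25 uM^-1*s^-1

69.25 uM^-1*s^-1


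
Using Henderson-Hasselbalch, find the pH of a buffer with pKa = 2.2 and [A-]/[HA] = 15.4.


pH = pKa + log10([A-]/[HA])
pH = 2.2 + log10(15.4)
pH = 3.3875

3.3875


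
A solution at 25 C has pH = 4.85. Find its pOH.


pOH = 14 - pH
pOH = 14 - 4.85
pOH = 9.15

9.15


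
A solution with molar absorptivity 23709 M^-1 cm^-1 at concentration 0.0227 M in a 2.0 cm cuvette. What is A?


A = epsilon * c * l
A = 23709 * 0.0227 * 2.0
A = 1076.3886

1076.3886


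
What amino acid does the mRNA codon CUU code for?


Standard genetic code lookup.
Codon CUU -> Leu

Leu


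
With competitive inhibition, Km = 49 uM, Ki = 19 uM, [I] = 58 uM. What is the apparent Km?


Km_app = Km * (1 + [I]/Ki)
Km_app = 49 * (1 + 58/19)
Km_app = 198.5789 uM

198.5789 uM


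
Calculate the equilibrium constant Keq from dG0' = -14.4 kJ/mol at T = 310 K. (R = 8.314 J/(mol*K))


Keq = exp(-dG0 * 1000 / (R * T))
Keq = exp(-(-14.4) * 1000 / (8.314 * 310))
Keq = 266.9752

266.9752


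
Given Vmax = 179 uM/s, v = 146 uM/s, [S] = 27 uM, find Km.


Km = [S] * (Vmax - v) / v
Km = 27 * (179 - 146) / 146
Km = 6.1027 uM

6.1027 uM


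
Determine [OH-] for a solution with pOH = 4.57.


[OH-] = 10^(-pOH)
[OH-] = 10^(-4.57)
[OH-] = 2.692e-05 M

2.692e-05 M


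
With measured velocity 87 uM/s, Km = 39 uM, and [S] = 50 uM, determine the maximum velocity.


Vmax = v * (Km + [S]) / [S]
Vmax = 87 * (39 + 50) / 50
Vmax = 154.86 uM/s

154.86 uM/s


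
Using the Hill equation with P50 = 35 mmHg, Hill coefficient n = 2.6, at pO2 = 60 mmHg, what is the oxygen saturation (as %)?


Y = pO2^n / (P50^n + pO2^n)
Y = 60^2.6 / (35^2.6 + 60^2.6)
Y = 80.24%

80.24%


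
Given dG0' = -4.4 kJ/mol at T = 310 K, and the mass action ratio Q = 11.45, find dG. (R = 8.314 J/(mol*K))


dG = dG0' + RT * ln(Q) / 1000
dG = -4.4 + 8.314 * 310 * ln(11.45) / 1000
dG = 1.8835 kJ/mol

1.8835 kJ/mol


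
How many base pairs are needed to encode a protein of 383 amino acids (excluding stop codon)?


Each amino acid = 1 codon = 3 bp
bp = 383 * 3 = 1149 bp

1149 bp


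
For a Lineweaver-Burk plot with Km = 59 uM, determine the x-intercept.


x-intercept = -1/Km
= -1/59
= -0.0169 1/uM

-0.0169 1/uM


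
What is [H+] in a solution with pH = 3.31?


[H+] = 10^(-pH)
[H+] = 10^(-3.31)
[H+] = 4.898e-04 M

4.898e-04 M


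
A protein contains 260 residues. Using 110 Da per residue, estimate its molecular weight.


MW = n_residues * 110 Da
MW = 260 * 110
MW = 28600 Da

28600 Da


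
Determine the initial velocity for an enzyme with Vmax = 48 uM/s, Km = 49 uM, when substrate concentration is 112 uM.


v = Vmax * [S] / (Km + [S])
v = 48 * 112 / (49 + 112)
v = 33.3913 uM/s

33.3913 uM/s


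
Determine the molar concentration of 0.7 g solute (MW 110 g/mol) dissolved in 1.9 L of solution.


C = (mass / MW) / volume
C = (0.7 / 110) / 1.9
C = 0.0033 M

0.0033 M


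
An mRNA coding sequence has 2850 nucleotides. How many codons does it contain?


codons = nucleotides / 3
codons = 2850 / 3 = 950

950


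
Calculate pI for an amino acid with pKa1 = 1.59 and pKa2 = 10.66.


pI = (pKa1 + pKa2) / 2
pI = (1.59 + 10.66) / 2
pI = 6.125

6.125


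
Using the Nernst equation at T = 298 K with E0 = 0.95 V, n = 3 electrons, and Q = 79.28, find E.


E = E0 - (RT/nF) * ln(Q)
E = 0.95 - (8.314 * 298 / (3 * 96485)) * ln(79.28)
E = 0.9126 V

0.9126 V


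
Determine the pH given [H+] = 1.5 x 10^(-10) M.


pH = -log10([H+])
pH = -log10(1.5 x 10^(-10))
pH = 9.8239

9.8239


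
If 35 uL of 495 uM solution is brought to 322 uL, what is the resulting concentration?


C2 = C1 * V1 / V2
C2 = 495 * 35 / 322
C2 = 53.8043 uM

53.8043 uM


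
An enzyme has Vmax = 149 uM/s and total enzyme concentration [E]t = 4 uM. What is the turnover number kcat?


kcat = Vmax / [E]t
kcat = 149 / 4
kcat = 37.25 s^-1

37.25 s^-1


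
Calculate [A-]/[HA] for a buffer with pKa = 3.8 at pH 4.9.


[A-]/[HA] = 10^(pH - pKa)
= 10^(4.9 - 3.8)
= 12.5893

12.5893


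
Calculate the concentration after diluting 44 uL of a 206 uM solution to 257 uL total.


C2 = C1 * V1 / V2
C2 = 206 * 44 / 257
C2 = 35.2685 uM

35.2685 uM


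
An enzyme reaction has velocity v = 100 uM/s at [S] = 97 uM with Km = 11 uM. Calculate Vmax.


Vmax = v * (Km + [S]) / [S]
Vmax = 100 * (11 + 97) / 97
Vmax = 111.3402 uM/s

111.3402 uM/s


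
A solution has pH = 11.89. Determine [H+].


[H+] = 10^(-pH)
[H+] = 10^(-11.89)
[H+] = 1.288e-12 M

1.288e-12 M


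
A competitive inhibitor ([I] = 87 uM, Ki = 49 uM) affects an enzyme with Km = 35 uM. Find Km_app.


Km_app = Km * (1 + [I]/Ki)
Km_app = 35 * (1 + 87/49)
Km_app = 97.1429 uM

97.1429 uM


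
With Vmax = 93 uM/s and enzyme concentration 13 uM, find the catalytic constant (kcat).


kcat = Vmax / [E]t
kcat = 93 / 13
kcat = 7.1538 s^-1

7.1538 s^-1


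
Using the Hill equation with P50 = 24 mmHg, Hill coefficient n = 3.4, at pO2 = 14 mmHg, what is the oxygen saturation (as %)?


Y = pO2^n / (P50^n + pO2^n)
Y = 14^3.4 / (24^3.4 + 14^3.4)
Y = 13.79%

13.79%


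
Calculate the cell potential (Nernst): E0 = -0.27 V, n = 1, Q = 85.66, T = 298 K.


E = E0 - (RT/nF) * ln(Q)
E = -0.27 - (8.314 * 298 / (1 * 96485)) * ln(85.66)
E = -0.3843 V

-0.3843 V


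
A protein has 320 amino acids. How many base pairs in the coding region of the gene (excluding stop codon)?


Each amino acid = 1 codon = 3 bp
bp = 320 * 3 = 960 bp

960 bp


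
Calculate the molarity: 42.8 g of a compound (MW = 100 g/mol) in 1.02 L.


C = (mass / MW) / volume
C = (42.8 / 100) / 1.02
C = 0.4196 M

0.4196 M


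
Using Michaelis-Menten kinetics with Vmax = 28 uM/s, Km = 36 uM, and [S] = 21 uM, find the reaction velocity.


v = Vmax * [S] / (Km + [S])
v = 28 * 21 / (36 + 21)
v = 10.3158 uM/s

10.3158 uM/s


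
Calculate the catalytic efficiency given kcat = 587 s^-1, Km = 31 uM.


Catalytic efficiency = kcat / Km
= 587 / 31
= 18.9355 uM^-1*s^-1

18.9355 uM^-1*s^-1


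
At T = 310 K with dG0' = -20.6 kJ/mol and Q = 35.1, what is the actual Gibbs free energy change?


dG = dG0' + RT * ln(Q) / 1000
dG = -20.6 + 8.314 * 310 * ln(35.1) / 1000
dG = -11.4293 kJ/mol

-11.4293 kJ/mol


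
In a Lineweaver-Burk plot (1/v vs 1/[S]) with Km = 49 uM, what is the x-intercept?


x-intercept = -1/Km
= -1/49
= -0.0204 1/uM

-0.0204 1/uM


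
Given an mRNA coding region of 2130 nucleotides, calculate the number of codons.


codons = nucleotides / 3
codons = 2130 / 3 = 710

710


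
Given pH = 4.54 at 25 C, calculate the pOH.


pOH = 14 - pH
pOH = 14 - 4.54
pOH = 9.46

9.46


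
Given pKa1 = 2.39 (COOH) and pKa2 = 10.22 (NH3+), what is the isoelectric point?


pI = (pKa1 + pKa2) / 2
pI = (2.39 + 10.22) / 2
pI = 6.305

6.305


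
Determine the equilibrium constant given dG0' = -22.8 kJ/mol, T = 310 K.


Keq = exp(-dG0 * 1000 / (R * T))
Keq = exp(-(-22.8) * 1000 / (8.314 * 310))
Keq = 6948.8394

6948.8394


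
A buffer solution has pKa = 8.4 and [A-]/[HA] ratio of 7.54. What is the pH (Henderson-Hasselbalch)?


pH = pKa + log10([A-]/[HA])
pH = 8.4 + log10(7.54)
pH = 9.2774

9.2774


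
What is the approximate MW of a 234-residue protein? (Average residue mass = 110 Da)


MW = n_residues * 110 Da
MW = 234 * 110
MW = 25740 Da

25740 Da


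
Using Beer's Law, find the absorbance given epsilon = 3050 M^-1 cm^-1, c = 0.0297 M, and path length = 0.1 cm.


A = epsilon * c * l
A = 3050 * 0.0297 * 0.1
A = 9.0585

9.0585


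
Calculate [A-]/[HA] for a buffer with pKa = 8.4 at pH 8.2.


[A-]/[HA] = 10^(pH - pKa)
= 10^(8.2 - 8.4)
= 0.631

0.631


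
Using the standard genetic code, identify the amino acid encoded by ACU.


Standard genetic code lookup.
Codon ACU -> Thr

Thr


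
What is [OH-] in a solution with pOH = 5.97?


[OH-] = 10^(-pOH)
[OH-] = 10^(-5.97)
[OH-] = 1.072e-06 M

1.072e-06 M


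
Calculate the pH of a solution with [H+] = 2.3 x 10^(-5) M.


pH = -log10([H+])
pH = -log10(2.3 x 10^(-5))
pH = 4.6383

4.6383


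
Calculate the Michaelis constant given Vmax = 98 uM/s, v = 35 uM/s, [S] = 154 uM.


Km = [S] * (Vmax - v) / v
Km = 154 * (98 - 35) / 35
Km = 277.2 uM

277.2 uM


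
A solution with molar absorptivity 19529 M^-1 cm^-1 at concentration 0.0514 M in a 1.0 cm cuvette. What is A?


A = epsilon * c * l
A = 19529 * 0.0514 * 1.0
A = 1003.7906

1003.7906


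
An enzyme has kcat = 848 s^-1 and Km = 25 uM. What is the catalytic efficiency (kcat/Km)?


Catalytic efficiency = kcat / Km
= 848 / 25
= 33.92 uM^-1*s^-1

33.92 uM^-1*s^-1


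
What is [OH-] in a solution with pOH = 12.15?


[OH-] = 10^(-pOH)
[OH-] = 10^(-12.15)
[OH-] = 7.079e-13 M

7.079e-13 M


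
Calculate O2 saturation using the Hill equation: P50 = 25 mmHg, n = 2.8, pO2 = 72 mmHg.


Y = pO2^n / (P50^n + pO2^n)
Y = 72^2.8 / (25^2.8 + 72^2.8)
Y = 95.08%

95.08%


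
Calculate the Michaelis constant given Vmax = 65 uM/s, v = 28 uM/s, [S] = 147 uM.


Km = [S] * (Vmax - v) / v
Km = 147 * (65 - 28) / 28
Km = 194.25 uM

194.25 uM


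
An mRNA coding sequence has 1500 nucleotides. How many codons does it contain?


codons = nucleotides / 3
codons = 1500 / 3 = 500

500


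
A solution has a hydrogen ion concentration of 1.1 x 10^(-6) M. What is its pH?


pH = -log10([H+])
pH = -log10(1.1 x 10^(-6))
pH = 5.9586

5.9586


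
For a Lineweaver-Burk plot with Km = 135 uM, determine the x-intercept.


x-intercept = -1/Km
= -1/135
= -0.0074 1/uM

-0.0074 1/uM


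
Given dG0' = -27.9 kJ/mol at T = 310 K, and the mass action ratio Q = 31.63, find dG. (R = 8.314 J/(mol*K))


dG = dG0' + RT * ln(Q) / 1000
dG = -27.9 + 8.314 * 310 * ln(31.63) / 1000
dG = -18.9976 kJ/mol

-18.9976 kJ/mol


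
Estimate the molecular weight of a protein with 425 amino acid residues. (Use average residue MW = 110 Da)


MW = n_residues * 110 Da
MW = 425 * 110
MW = 46750 Da

46750 Da


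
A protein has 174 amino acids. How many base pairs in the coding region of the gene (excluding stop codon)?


Each amino acid = 1 codon = 3 bp
bp = 174 * 3 = 522 bp

522 bp


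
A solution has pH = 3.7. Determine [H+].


[H+] = 10^(-pH)
[H+] = 10^(-3.7)
[H+] = 1.995e-04 M

1.995e-04 M


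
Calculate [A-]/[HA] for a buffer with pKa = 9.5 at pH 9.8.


[A-]/[HA] = 10^(pH - pKa)
= 10^(9.8 - 9.5)
= 1.9953

1.9953


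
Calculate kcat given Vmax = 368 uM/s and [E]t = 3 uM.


kcat = Vmax / [E]t
kcat = 368 / 3
kcat = 122.6667 s^-1

122.6667 s^-1


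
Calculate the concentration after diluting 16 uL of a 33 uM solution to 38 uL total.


C2 = C1 * V1 / V2
C2 = 33 * 16 / 38
C2 = 13.8947 uM

13.8947 uM


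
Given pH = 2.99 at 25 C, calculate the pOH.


pOH = 14 - pH
pOH = 14 - 2.99
pOH = 11.01

11.01


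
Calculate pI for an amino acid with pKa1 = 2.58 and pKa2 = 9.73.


pI = (pKa1 + pKa2) / 2
pI = (2.58 + 9.73) / 2
pI = 6.155

6.155


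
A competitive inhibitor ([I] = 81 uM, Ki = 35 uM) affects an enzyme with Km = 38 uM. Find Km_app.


Km_app = Km * (1 + [I]/Ki)
Km_app = 38 * (1 + 81/35)
Km_app = 125.9429 uM

125.9429 uM


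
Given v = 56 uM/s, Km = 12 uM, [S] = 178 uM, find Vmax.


Vmax = v * (Km + [S]) / [S]
Vmax = 56 * (12 + 178) / 178
Vmax = 59.7753 uM/s

59.7753 uM/s


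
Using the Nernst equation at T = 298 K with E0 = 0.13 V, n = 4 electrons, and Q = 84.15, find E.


E = E0 - (RT/nF) * ln(Q)
E = 0.13 - (8.314 * 298 / (4 * 96485)) * ln(84.15)
E = 0.1015 V

0.1015 V


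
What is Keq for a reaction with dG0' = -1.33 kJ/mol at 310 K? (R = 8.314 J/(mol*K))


Keq = exp(-dG0 * 1000 / (R * T))
Keq = exp(-(-1.33) * 1000 / (8.314 * 310))
Keq = 1.6754

1.6754


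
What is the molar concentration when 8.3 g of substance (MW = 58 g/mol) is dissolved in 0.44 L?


C = (mass / MW) / volume
C = (8.3 / 58) / 0.44
C = 0.3252 M

0.3252 M


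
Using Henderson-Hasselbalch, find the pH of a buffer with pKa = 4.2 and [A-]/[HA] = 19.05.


pH = pKa + log10([A-]/[HA])
pH = 4.2 + log10(19.05)
pH = 5.4799

5.4799


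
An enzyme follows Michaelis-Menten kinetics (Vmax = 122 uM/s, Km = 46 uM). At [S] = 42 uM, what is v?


v = Vmax * [S] / (Km + [S])
v = 122 * 42 / (46 + 42)
v = 58.2273 uM/s

58.2273 uM/s


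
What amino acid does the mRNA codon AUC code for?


Standard genetic code lookup.
Codon AUC -> Ile

Ile


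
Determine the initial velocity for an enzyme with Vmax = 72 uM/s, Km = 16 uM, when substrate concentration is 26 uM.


v = Vmax * [S] / (Km + [S])
v = 72 * 26 / (16 + 26)
v = 44.5714 uM/s

44.5714 uM/s


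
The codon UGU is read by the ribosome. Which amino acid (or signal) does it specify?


Standard genetic code lookup.
Codon UGU -> Cys

Cys


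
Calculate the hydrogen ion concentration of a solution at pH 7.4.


[H+] = 10^(-pH)
[H+] = 10^(-7.4)
[H+] = 3.981e-08 M

3.981e-08 M


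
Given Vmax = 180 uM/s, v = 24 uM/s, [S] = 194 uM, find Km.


Km = [S] * (Vmax - v) / v
Km = 194 * (180 - 24) / 24
Km = 1261.0 uM

1261.0 uM


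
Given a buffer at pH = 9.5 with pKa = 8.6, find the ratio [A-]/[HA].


[A-]/[HA] = 10^(pH - pKa)
= 10^(9.5 - 8.6)
= 7.9433

7.9433


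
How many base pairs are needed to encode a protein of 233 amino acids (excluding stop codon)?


Each amino acid = 1 codon = 3 bp
bp = 233 * 3 = 699 bp

699 bp


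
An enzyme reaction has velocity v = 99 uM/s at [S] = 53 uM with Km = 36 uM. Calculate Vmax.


Vmax = v * (Km + [S]) / [S]
Vmax = 99 * (36 + 53) / 53
Vmax = 166.2453 uM/s

166.2453 uM/s


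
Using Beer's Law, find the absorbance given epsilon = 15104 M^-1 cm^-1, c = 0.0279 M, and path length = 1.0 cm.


A = epsilon * c * l
A = 15104 * 0.0279 * 1.0
A = 421.4016

421.4016


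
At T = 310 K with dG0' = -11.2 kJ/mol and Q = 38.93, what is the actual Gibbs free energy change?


dG = dG0' + RT * ln(Q) / 1000
dG = -11.2 + 8.314 * 310 * ln(38.93) / 1000
dG = -1.7624 kJ/mol

-1.7624 kJ/mol


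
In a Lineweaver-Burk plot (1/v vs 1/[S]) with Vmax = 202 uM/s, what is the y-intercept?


y-intercept = 1/Vmax
= 1/202
= 0.005 s/uM

0.005 s/uM


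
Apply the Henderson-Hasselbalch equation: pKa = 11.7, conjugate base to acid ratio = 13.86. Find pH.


pH = pKa + log10([A-]/[HA])
pH = 11.7 + log10(13.86)
pH = 12.8418

12.8418


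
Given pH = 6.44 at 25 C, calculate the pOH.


pOH = 14 - pH
pOH = 14 - 6.44
pOH = 7.56

7.56


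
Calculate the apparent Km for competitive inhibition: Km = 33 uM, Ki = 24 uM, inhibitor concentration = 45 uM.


Km_app = Km * (1 + [I]/Ki)
Km_app = 33 * (1 + 45/24)
Km_app = 94.875 uM

94.875 uM


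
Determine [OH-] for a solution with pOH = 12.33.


[OH-] = 10^(-pOH)
[OH-] = 10^(-12.33)
[OH-] = 4.677e-13 M

4.677e-13 M


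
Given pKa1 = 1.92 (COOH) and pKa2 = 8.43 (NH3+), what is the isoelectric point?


pI = (pKa1 + pKa2) / 2
pI = (1.92 + 8.43) / 2
pI = 5.175

5.175


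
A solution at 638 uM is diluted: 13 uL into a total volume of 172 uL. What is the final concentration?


C2 = C1 * V1 / V2
C2 = 638 * 13 / 172
C2 = 48.2209 uM

48.2209 uM


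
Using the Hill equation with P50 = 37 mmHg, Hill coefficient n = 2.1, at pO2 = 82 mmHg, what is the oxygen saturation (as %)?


Y = pO2^n / (P50^n + pO2^n)
Y = 82^2.1 / (37^2.1 + 82^2.1)
Y = 84.17%

84.17%


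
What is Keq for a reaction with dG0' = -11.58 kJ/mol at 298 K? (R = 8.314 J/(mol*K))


Keq = exp(-dG0 * 1000 / (R * T))
Keq = exp(-(-11.58) * 1000 / (8.314 * 298))
Keq = 107.118

107.118


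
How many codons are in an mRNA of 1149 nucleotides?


codons = nucleotides / 3
codons = 1149 / 3 = 383

383


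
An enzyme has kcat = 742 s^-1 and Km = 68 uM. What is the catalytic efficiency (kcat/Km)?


Catalytic efficiency = kcat / Km
= 742 / 68
= 10.9118 uM^-1*s^-1

10.9118 uM^-1*s^-1


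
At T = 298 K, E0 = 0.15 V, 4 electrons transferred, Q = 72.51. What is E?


E = E0 - (RT/nF) * ln(Q)
E = 0.15 - (8.314 * 298 / (4 * 96485)) * ln(72.51)
E = 0.1225 V

0.1225 V


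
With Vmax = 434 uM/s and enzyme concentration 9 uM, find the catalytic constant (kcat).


kcat = Vmax / [E]t
kcat = 434 / 9
kcat = 48.2222 s^-1

48.2222 s^-1


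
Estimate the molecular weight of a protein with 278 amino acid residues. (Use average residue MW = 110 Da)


MW = n_residues * 110 Da
MW = 278 * 110
MW = 30580 Da

30580 Da


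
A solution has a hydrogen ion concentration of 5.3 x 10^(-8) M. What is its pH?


pH = -log10([H+])
pH = -log10(5.3 x 10^(-8))
pH = 7.2757

7.2757


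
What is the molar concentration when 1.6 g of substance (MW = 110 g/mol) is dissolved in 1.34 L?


C = (mass / MW) / volume
C = (1.6 / 110) / 1.34
C = 0.0109 M

0.0109 M


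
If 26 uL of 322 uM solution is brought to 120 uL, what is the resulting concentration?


C2 = C1 * V1 / V2
C2 = 322 * 26 / 120
C2 = 69.7667 uM

69.7667 uM


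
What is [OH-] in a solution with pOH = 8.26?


[OH-] = 10^(-pOH)
[OH-] = 10^(-8.26)
[OH-] = 5.495e-09 M

5.495e-09 M


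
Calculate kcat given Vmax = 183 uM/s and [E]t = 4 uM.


kcat = Vmax / [E]t
kcat = 183 / 4
kcat = 45.75 s^-1

45.75 s^-1


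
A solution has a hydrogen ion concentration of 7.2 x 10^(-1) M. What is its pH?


pH = -log10([H+])
pH = -log10(7.2 x 10^(-1))
pH = 0.1427

0.1427


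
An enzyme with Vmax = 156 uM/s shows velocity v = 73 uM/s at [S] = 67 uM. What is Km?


Km = [S] * (Vmax - v) / v
Km = 67 * (156 - 73) / 73
Km = 76.1781 uM

76.1781 uM


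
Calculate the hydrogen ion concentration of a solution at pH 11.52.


[H+] = 10^(-pH)
[H+] = 10^(-11.52)
[H+] = 3.020e-12 M

3.020e-12 M


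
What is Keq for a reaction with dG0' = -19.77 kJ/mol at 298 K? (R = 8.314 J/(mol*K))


Keq = exp(-dG0 * 1000 / (R * T))
Keq = exp(-(-19.77) * 1000 / (8.314 * 298))
Keq = 2920.723

2920.723


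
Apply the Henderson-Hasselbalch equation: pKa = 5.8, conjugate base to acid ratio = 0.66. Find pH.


pH = pKa + log10([A-]/[HA])
pH = 5.8 + log10(0.66)
pH = 5.6195

5.6195


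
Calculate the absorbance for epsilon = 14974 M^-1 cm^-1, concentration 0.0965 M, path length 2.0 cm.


A = epsilon * c * l
A = 14974 * 0.0965 * 2.0
A = 2889.982

2889.982


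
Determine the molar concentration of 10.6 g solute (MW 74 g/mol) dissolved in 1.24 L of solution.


C = (mass / MW) / volume
C = (10.6 / 74) / 1.24
C = 0.1155 M

0.1155 M


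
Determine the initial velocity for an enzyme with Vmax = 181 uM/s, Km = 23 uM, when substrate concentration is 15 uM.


v = Vmax * [S] / (Km + [S])
v = 181 * 15 / (23 + 15)
v = 71.4474 uM/s

71.4474 uM/s


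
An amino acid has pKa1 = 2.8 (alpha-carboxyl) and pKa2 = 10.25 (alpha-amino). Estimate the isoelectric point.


pI = (pKa1 + pKa2) / 2
pI = (2.8 + 10.25) / 2
pI = 6.525

6.525


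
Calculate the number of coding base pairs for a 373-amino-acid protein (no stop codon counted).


Each amino acid = 1 codon = 3 bp
bp = 373 * 3 = 1119 bp

1119 bp


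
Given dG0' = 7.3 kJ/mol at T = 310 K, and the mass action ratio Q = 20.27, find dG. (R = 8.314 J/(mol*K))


dG = dG0' + RT * ln(Q) / 1000
dG = 7.3 + 8.314 * 310 * ln(20.27) / 1000
dG = 15.0556 kJ/mol

15.0556 kJ/mol


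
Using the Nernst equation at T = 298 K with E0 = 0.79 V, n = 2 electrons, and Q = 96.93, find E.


E = E0 - (RT/nF) * ln(Q)
E = 0.79 - (8.314 * 298 / (2 * 96485)) * ln(96.93)
E = 0.7313 V

0.7313 V


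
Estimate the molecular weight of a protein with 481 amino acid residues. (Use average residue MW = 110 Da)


MW = n_residues * 110 Da
MW = 481 * 110
MW = 52910 Da

52910 Da


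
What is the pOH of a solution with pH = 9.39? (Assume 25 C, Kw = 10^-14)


pOH = 14 - pH
pOH = 14 - 9.39
pOH = 4.61

4.61


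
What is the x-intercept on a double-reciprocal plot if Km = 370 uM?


x-intercept = -1/Km
= -1/370
= -0.0027 1/uM

-0.0027 1/uM


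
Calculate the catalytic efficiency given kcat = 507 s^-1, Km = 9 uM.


Catalytic efficiency = kcat / Km
= 507 / 9
= 56.3333 uM^-1*s^-1

56.3333 uM^-1*s^-1


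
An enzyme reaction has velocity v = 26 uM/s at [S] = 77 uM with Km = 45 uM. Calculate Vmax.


Vmax = v * (Km + [S]) / [S]
Vmax = 26 * (45 + 77) / 77
Vmax = 41.1948 uM/s

41.1948 uM/s


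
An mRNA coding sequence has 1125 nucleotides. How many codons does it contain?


codons = nucleotides / 3
codons = 1125 / 3 = 375

375


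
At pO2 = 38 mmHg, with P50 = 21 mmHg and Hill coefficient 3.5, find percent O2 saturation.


Y = pO2^n / (P50^n + pO2^n)
Y = 38^3.5 / (21^3.5 + 38^3.5)
Y = 88.85%

88.85%


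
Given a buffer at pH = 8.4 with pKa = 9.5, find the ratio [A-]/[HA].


[A-]/[HA] = 10^(pH - pKa)
= 10^(8.4 - 9.5)
= 0.0794

0.0794


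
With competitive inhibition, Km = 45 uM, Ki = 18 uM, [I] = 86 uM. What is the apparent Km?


Km_app = Km * (1 + [I]/Ki)
Km_app = 45 * (1 + 86/18)
Km_app = 260.0 uM

260.0 uM


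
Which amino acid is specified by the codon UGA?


Standard genetic code lookup.
Codon UGA -> Stop

Stop


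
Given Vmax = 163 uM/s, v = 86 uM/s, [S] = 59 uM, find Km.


Km = [S] * (Vmax - v) / v
Km = 59 * (163 - 86) / 86
Km = 52.8256 uM

52.8256 uM


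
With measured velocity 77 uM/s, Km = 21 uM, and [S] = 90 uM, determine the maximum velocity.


Vmax = v * (Km + [S]) / [S]
Vmax = 77 * (21 + 90) / 90
Vmax = 94.9667 uM/s

94.9667 uM/s


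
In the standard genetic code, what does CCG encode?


Standard genetic code lookup.
Codon CCG -> Pro

Pro


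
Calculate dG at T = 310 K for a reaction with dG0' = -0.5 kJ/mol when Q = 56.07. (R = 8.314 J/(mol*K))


dG = dG0' + RT * ln(Q) / 1000
dG = -0.5 + 8.314 * 310 * ln(56.07) / 1000
dG = 9.8779 kJ/mol

9.8779 kJ/mol


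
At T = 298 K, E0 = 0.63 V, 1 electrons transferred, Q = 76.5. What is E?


E = E0 - (RT/nF) * ln(Q)
E = 0.63 - (8.314 * 298 / (1 * 96485)) * ln(76.5)
E = 0.5186 V

0.5186 V


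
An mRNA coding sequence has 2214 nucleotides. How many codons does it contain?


codons = nucleotides / 3
codons = 2214 / 3 = 738

738


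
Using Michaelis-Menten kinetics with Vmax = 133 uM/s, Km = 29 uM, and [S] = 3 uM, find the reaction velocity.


v = Vmax * [S] / (Km + [S])
v = 133 * 3 / (29 + 3)
v = 12.4688 uM/s

12.4688 uM/s


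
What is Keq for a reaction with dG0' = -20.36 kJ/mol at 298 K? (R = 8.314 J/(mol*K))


Keq = exp(-dG0 * 1000 / (R * T))
Keq = exp(-(-20.36) * 1000 / (8.314 * 298))
Keq = 3706.0535

3706.0535


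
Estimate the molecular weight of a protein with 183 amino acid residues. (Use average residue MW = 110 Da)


MW = n_residues * 110 Da
MW = 183 * 110
MW = 20130 Da

20130 Da


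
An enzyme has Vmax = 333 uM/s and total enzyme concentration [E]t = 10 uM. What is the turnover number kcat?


kcat = Vmax / [E]t
kcat = 333 / 10
kcat = 33.3 s^-1

33.3 s^-1


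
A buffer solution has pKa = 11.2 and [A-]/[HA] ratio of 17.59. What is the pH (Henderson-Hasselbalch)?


pH = pKa + log10([A-]/[HA])
pH = 11.2 + log10(17.59)
pH = 12.4453

12.4453


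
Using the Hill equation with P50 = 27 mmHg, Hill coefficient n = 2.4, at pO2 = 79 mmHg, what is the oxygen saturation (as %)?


Y = pO2^n / (P50^n + pO2^n)
Y = 79^2.4 / (27^2.4 + 79^2.4)
Y = 92.93%

92.93%


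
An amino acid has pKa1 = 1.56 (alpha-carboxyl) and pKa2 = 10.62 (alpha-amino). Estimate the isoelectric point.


pI = (pKa1 + pKa2) / 2
pI = (1.56 + 10.62) / 2
pI = 6.09

6.09


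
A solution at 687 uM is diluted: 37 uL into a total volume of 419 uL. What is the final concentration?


C2 = C1 * V1 / V2
C2 = 687 * 37 / 419
C2 = 60.6659 uM

60.6659 uM


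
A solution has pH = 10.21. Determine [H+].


[H+] = 10^(-pH)
[H+] = 10^(-10.21)
[H+] = 6.166e-11 M

6.166e-11 M


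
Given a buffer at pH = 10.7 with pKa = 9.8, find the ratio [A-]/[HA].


[A-]/[HA] = 10^(pH - pKa)
= 10^(10.7 - 9.8)
= 7.9433

7.9433


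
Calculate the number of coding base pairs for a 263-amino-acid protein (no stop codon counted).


Each amino acid = 1 codon = 3 bp
bp = 263 * 3 = 789 bp

789 bp


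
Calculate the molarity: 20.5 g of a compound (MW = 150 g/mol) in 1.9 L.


C = (mass / MW) / volume
C = (20.5 / 150) / 1.9
C = 0.0719 M

0.0719 M


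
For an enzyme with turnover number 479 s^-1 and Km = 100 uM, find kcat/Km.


Catalytic efficiency = kcat / Km
= 479 / 100
= 4.79 uM^-1*s^-1

4.79 uM^-1*s^-1


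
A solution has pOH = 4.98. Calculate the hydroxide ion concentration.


[OH-] = 10^(-pOH)
[OH-] = 10^(-4.98)
[OH-] = 1.047e-05 M

1.047e-05 M


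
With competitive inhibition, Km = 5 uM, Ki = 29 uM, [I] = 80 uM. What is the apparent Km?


Km_app = Km * (1 + [I]/Ki)
Km_app = 5 * (1 + 80/29)
Km_app = 18.7931 uM

18.7931 uM


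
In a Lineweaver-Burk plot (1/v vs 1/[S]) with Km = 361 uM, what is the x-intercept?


x-intercept = -1/Km
= -1/361
= -0.0028 1/uM

-0.0028 1/uM


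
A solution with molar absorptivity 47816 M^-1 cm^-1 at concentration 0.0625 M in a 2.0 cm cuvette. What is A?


A = epsilon * c * l
A = 47816 * 0.0625 * 2.0
A = 5977.0

5977.0


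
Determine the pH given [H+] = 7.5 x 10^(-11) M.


pH = -log10([H+])
pH = -log10(7.5 x 10^(-11))
pH = 10.1249

10.1249


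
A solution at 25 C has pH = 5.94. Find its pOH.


pOH = 14 - pH
pOH = 14 - 5.94
pOH = 8.06

8.06


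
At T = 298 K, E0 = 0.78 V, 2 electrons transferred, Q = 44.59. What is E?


E = E0 - (RT/nF) * ln(Q)
E = 0.78 - (8.314 * 298 / (2 * 96485)) * ln(44.59)
E = 0.7312 V

0.7312 V


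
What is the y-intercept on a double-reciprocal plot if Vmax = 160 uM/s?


y-intercept = 1/Vmax
= 1/160
= 0.0063 s/uM

0.0063 s/uM


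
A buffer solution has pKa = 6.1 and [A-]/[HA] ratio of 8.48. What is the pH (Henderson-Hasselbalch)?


pH = pKa + log10([A-]/[HA])
pH = 6.1 + log10(8.48)
pH = 7.0284

7.0284


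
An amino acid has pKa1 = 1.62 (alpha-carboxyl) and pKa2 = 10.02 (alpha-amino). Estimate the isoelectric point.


pI = (pKa1 + pKa2) / 2
pI = (1.62 + 10.02) / 2
pI = 5.82

5.82


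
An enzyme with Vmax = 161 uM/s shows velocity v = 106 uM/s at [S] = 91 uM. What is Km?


Km = [S] * (Vmax - v) / v
Km = 91 * (161 - 106) / 106
Km = 47.217 uM

47.217 uM


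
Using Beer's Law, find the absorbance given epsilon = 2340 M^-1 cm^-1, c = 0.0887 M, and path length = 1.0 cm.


A = epsilon * c * l
A = 2340 * 0.0887 * 1.0
A = 207.558

207.558


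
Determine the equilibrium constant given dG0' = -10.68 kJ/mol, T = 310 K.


Keq = exp(-dG0 * 1000 / (R * T))
Keq = exp(-(-10.68) * 1000 / (8.314 * 310))
Keq = 63.0424

63.0424


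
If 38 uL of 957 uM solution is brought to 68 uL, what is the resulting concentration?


C2 = C1 * V1 / V2
C2 = 957 * 38 / 68
C2 = 534.7941 uM

534.7941 uM


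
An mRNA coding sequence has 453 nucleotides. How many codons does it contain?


codons = nucleotides / 3
codons = 453 / 3 = 151

151


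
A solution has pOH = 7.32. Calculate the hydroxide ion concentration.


[OH-] = 10^(-pOH)
[OH-] = 10^(-7.32)
[OH-] = 4.786e-08 M

4.786e-08 M


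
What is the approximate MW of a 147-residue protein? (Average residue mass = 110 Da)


MW = n_residues * 110 Da
MW = 147 * 110
MW = 16170 Da

16170 Da


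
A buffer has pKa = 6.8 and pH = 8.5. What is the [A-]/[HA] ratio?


[A-]/[HA] = 10^(pH - pKa)
= 10^(8.5 - 6.8)
= 50.1187

50.1187


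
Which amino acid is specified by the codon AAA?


Standard genetic code lookup.
Codon AAA -> Lys

Lys


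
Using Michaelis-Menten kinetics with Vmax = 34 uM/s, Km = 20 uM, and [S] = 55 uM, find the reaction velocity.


v = Vmax * [S] / (Km + [S])
v = 34 * 55 / (20 + 55)
v = 24.9333 uM/s

24.9333 uM/s


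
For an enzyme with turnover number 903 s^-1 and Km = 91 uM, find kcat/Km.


Catalytic efficiency = kcat / Km
= 903 / 91
= 9.9231 uM^-1*s^-1

9.9231 uM^-1*s^-1


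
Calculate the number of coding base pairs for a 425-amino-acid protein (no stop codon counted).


Each amino acid = 1 codon = 3 bp
bp = 425 * 3 = 1275 bp

1275 bp


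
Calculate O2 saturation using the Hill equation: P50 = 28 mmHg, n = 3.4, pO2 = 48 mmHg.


Y = pO2^n / (P50^n + pO2^n)
Y = 48^3.4 / (28^3.4 + 48^3.4)
Y = 86.21%

86.21%


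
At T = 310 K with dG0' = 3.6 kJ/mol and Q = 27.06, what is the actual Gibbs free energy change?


dG = dG0' + RT * ln(Q) / 1000
dG = 3.6 + 8.314 * 310 * ln(27.06) / 1000
dG = 12.1002 kJ/mol

12.1002 kJ/mol


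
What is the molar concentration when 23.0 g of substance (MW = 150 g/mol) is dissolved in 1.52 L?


C = (mass / MW) / volume
C = (23.0 / 150) / 1.52
C = 0.1009 M

0.1009 M


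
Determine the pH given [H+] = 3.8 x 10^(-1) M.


pH = -log10([H+])
pH = -log10(3.8 x 10^(-1))
pH = 0.4202

0.4202


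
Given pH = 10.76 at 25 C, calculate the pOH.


pOH = 14 - pH
pOH = 14 - 10.76
pOH = 3.24

3.24


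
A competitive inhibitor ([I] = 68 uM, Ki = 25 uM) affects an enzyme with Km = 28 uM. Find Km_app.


Km_app = Km * (1 + [I]/Ki)
Km_app = 28 * (1 + 68/25)
Km_app = 104.16 uM

104.16 uM


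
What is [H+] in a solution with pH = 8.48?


[H+] = 10^(-pH)
[H+] = 10^(-8.48)
[H+] = 3.311e-09 M

3.311e-09 M


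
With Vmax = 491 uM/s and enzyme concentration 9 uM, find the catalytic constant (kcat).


kcat = Vmax / [E]t
kcat = 491 / 9
kcat = 54.5556 s^-1

54.5556 s^-1


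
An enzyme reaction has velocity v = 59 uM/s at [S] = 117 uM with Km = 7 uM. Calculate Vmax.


Vmax = v * (Km + [S]) / [S]
Vmax = 59 * (7 + 117) / 117
Vmax = 62.5299 uM/s

62.5299 uM/s
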